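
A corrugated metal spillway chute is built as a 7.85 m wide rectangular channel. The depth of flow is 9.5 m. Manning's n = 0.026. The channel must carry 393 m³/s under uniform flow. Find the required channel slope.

S = 0.00481

Flow area A = b·y = 7.85 × 9.5 = 74.58 m². Wetted perimeter P = b + 2y = 7.85 + 2×9.5 = 26.85 m.
Hydraulic radius R = A/P = 74.58/26.85 = 2.777 m.
From Manning's equation, S = [nQ / (1 A R^(2/3))]² = [0.026 × 393 / (1 × 74.58 × 2.777^(2/3))]² = 0.00481.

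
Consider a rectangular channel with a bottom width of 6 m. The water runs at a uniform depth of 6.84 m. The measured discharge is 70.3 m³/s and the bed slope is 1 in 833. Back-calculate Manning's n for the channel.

Flow area A = b·y = 6 × 6.84 = 41.04 m². Wetted perimeter P = b + 2y = 6 + 2×6.84 = 19.68 m.
Hydraulic radius R = A/P = 41.04/19.68 = 2.085 m.
Rearranging Manning's equation: n = (1/Q) A R^(2/3) S^(1/2) = (1/70.3) × 41.04 × 2.085^(2/3) × √0.0012 = 0.033.

n = 0.033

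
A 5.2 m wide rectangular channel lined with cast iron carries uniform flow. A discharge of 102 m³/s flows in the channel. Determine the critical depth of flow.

y_c = 3.4 m

For a rectangular channel, critical depth y_c = (q²/g)^(1/3) where q = Q/b = 102/5.2 = 19.62 m²/s.
So y_c = (19.62²/9.81)^(1/3) = 3.4 m.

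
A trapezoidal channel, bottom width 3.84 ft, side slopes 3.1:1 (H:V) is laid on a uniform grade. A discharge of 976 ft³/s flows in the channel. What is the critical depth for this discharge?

y_c = 5.15 ft

At critical depth, Q² T / (g A³) = 1, i.e. A³/T = Q²/g = 976²/32.2 = 29580.
Trying y = 6.58 ft: A³/T = 90880 — high.
Trying y = 4.43 ft: A³/T = 15070 — low.
Trying y = 5.15 ft: A³/T = 29660 — ≈ 29580.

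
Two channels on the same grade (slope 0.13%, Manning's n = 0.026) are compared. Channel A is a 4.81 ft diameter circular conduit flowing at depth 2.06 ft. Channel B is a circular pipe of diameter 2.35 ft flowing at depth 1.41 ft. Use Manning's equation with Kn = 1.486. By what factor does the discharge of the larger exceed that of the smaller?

3.83

Channel A: For a circular section of diameter D = 4.81 ft at depth y = 2.06 ft, the central angle is θ = 2 arccos(1 − 2y/D) = 2.854 rad. Then A = (D²/8)(θ − sin θ) = 7.432 ft² and P = Dθ/2 = 6.863 ft. Hydraulic radius R = A/P = 7.432/6.863 = 1.083 ft. Q_A = (1.486/0.026)·7.432·1.083^(2/3)·√0.0013 = 16.15 ft³/s.
Channel B: For a circular section of diameter D = 2.35 ft at depth y = 1.41 ft, the central angle is θ = 2 arccos(1 − 2y/D) = 3.544 rad. Then A = (D²/8)(θ − sin θ) = 2.717 ft² and P = Dθ/2 = 4.165 ft. Hydraulic radius R = A/P = 2.717/4.165 = 0.6525 ft. Q_B = (1.486/0.026)·2.717·0.6525^(2/3)·√0.0013 = 4.212 ft³/s.
The larger discharge is 16.15 ft³/s and the smaller is 4.212 ft³/s; the ratio is 3.83.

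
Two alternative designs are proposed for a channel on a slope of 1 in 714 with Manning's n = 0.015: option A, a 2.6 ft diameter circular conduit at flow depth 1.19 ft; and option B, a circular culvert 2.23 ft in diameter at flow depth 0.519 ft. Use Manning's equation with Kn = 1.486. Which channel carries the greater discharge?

Channel A: For a circular section of diameter D = 2.6 ft at depth y = 1.19 ft, the central angle is θ = 2 arccos(1 − 2y/D) = 2.972 rad. Then A = (D²/8)(θ − sin θ) = 2.369 ft² and P = Dθ/2 = 3.864 ft. Hydraulic radius R = A/P = 2.369/3.864 = 0.6131 ft. Q_A = (1.486/0.015)·2.369·0.6131^(2/3)·√0.001401 = 6.339 ft³/s.
Channel B: For a circular section of diameter D = 2.23 ft at depth y = 0.519 ft, the central angle is θ = 2 arccos(1 − 2y/D) = 2.014 rad. Then A = (D²/8)(θ − sin θ) = 0.6901 ft² and P = Dθ/2 = 2.245 ft. Hydraulic radius R = A/P = 0.6901/2.245 = 0.3074 ft. Q_B = (1.486/0.015)·0.6901·0.3074^(2/3)·√0.001401 = 1.165 ft³/s.
Q_A = 6.339 ft³/s vs Q_B = 1.165 ft³/s, so channel A carries more.

channel A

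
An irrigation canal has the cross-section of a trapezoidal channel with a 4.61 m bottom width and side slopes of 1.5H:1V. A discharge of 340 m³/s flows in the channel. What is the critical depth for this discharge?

At critical depth, Q² T / (g A³) = 1, i.e. A³/T = Q²/g = 340²/9.81 = 11780.
Try y = 4.44 m: A³/T = 6988 — too small.
Try y = 6.41 m: A³/T = 31800 — too large.
Try y = 5.05 m: A³/T = 11790 — matches.

y_c = 5.05 m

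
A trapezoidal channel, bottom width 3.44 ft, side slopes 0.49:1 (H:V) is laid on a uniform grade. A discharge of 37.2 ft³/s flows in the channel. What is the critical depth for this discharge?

At critical depth, Q² T / (g A³) = 1, i.e. A³/T = Q²/g = 37.2²/32.2 = 42.98.
At y = 1.01 ft: A³/T = 14.17 — short.
At y = 1.75 ft: A³/T = 82.52 — over.
At y = 1.43 ft: A³/T = 42.88 — close enough.

y_c = 1.43 ft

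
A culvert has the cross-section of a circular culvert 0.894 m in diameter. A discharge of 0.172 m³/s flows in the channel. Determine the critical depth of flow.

At critical depth, Q² T / (g A³) = 1, i.e. A³/T = Q²/g = 0.172²/9.81 = 0.003016.
Try y = 0.174 m: A³/T = 0.0008972 — too small.
Try y = 0.299 m: A³/T = 0.007385 — too large.
Try y = 0.237 m: A³/T = 0.003 — close enough.

y_c = 0.237 m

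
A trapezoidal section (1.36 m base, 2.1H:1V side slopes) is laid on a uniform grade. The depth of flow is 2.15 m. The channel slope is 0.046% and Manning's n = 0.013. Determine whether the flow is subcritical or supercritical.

With bottom width b = 1.36 m and side slope z = 2.1: A = (b + zy)y = (1.36 + 2.1×2.15)×2.15 = 12.63 m²; P = b + 2y√(1+z²) = 1.36 + 2×2.15×2.326 = 11.36 m.
Hydraulic radius R = A/P = 12.63/11.36 = 1.112 m.
V = (1/n) R^(2/3) √S = (1/0.013) × 1.112^(2/3) × √0.00046 = 1.771 m/s. Hydraulic depth D_h = A/T = 12.63/10.39 = 1.216 m.
Froude number Fr = V/√(g·D_h) = 1.771/√(9.81×1.216) = 0.513, which is less than 1, so the flow is subcritical.

subcritical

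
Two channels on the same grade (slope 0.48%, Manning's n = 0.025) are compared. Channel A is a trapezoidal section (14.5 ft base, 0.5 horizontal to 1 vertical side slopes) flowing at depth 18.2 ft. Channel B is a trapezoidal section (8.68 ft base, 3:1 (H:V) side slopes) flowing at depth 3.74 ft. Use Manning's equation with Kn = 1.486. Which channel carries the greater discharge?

channel A

Channel A: With bottom width b = 14.5 ft and side slope z = 0.5: A = (b + zy)y = (14.5 + 0.5×18.2)×18.2 = 429.5 ft²; P = b + 2y√(1+z²) = 14.5 + 2×18.2×1.118 = 55.2 ft. Hydraulic radius R = A/P = 429.5/55.2 = 7.782 ft. Q_A = (1.486/0.025)·429.5·7.782^(2/3)·√0.0048 = 6946 ft³/s.
Channel B: With bottom width b = 8.68 ft and side slope z = 3: A = (b + zy)y = (8.68 + 3×3.74)×3.74 = 74.43 ft²; P = b + 2y√(1+z²) = 8.68 + 2×3.74×3.162 = 32.33 ft. Hydraulic radius R = A/P = 74.43/32.33 = 2.302 ft. Q_B = (1.486/0.025)·74.43·2.302^(2/3)·√0.0048 = 534.3 ft³/s.
Q_A = 6946 ft³/s vs Q_B = 534.3 ft³/s, so channel A carries more.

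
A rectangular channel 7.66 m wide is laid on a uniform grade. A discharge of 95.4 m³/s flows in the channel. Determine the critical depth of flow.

For a rectangular channel, critical depth y_c = (q²/g)^(1/3) where q = Q/b = 95.4/7.66 = 12.45 m²/s.
So y_c = (12.45²/9.81)^(1/3) = 2.51 m.

y_c = 2.51 m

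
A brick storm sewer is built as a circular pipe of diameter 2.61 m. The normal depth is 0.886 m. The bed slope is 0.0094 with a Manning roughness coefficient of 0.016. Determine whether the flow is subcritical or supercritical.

For a circular section of diameter D = 2.61 m at depth y = 0.886 m, the central angle is θ = 2 arccos(1 − 2y/D) = 2.488 rad. Then A = (D²/8)(θ − sin θ) = 1.601 m² and P = Dθ/2 = 3.247 m.
Hydraulic radius R = A/P = 1.601/3.247 = 0.493 m.
V = (1/n) R^(2/3) √S = (1/0.016) × 0.493^(2/3) × √0.0094 = 3.782 m/s. Hydraulic depth D_h = A/T = 1.601/2.472 = 0.6475 m.
Froude number Fr = V/√(g·D_h) = 3.782/√(9.81×0.6475) = 1.5, which is greater than 1, so the flow is supercritical.

supercritical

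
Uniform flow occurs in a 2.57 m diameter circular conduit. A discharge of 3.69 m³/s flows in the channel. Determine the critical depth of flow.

At critical depth, Q² T / (g A³) = 1, i.e. A³/T = Q²/g = 3.69²/9.81 = 1.388.
At y = 0.617 m: A³/T = 0.4002 — low.
At y = 0.85 m: A³/T = 1.389 — close enough.

y_c = 0.85 m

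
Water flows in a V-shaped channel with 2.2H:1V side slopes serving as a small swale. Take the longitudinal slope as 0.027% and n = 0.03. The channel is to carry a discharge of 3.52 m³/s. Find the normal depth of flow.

y_n = 1.82 m

Manning's equation rearranged: A R^(2/3) = nQ / (1·√S) = 0.03 × 3.52 / (√0.00027) = 6.427.
Trying y = 2.1 m: A R^(2/3) = 9.415 — over.
Trying y = 1.37 m: A R^(2/3) = 3.014 — short.
Trying y = 1.82 m: A R^(2/3) = 6.428 — close enough.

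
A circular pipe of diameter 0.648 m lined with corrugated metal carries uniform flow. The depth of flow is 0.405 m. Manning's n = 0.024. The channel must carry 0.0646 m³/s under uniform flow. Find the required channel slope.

For a circular section of diameter D = 0.648 m at depth y = 0.405 m, the central angle is θ = 2 arccos(1 − 2y/D) = 3.647 rad. Then A = (D²/8)(θ − sin θ) = 0.2168 m² and P = Dθ/2 = 1.182 m.
Hydraulic radius R = A/P = 0.2168/1.182 = 0.1835 m.
From Manning's equation, S = [nQ / (1 A R^(2/3))]² = [0.024 × 0.0646 / (1 × 0.2168 × 0.1835^(2/3))]² = 0.00049.

S = 0.00049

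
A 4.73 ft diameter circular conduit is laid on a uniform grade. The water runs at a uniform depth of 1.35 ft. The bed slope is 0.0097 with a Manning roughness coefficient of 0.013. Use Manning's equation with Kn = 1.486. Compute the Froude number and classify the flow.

For a circular section of diameter D = 4.73 ft at depth y = 1.35 ft, the central angle is θ = 2 arccos(1 − 2y/D) = 2.254 rad. Then A = (D²/8)(θ − sin θ) = 4.137 ft² and P = Dθ/2 = 5.332 ft.
Hydraulic radius R = A/P = 4.137/5.332 = 0.7758 ft.
V = (1.486/n) R^(2/3) √S = (1.486/0.013) × 0.7758^(2/3) × √0.0097 = 9.506 ft/s. Hydraulic depth D_h = A/T = 4.137/4.272 = 0.9683 ft.
Froude number Fr = V/√(g·D_h) = 9.506/√(32.2×0.9683) = 1.7, which is greater than 1, so the flow is supercritical.

supercritical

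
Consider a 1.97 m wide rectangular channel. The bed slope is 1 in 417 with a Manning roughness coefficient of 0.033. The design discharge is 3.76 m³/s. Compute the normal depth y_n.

y_n = 1.75 m

Manning's equation rearranged: A R^(2/3) = nQ / (1·√S) = 0.033 × 3.76 / (√0.002398) = 2.534.
Try y = 1.53 m: A R^(2/3) = 2.142 — too small.
Try y = 2.11 m: A R^(2/3) = 3.188 — too large.
Try y = 1.75 m: A R^(2/3) = 2.534 — matches.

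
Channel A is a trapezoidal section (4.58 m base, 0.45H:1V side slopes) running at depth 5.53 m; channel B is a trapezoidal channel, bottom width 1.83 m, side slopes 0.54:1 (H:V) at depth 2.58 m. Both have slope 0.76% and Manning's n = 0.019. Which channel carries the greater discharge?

channel A

Channel A: With bottom width b = 4.58 m and side slope z = 0.45: A = (b + zy)y = (4.58 + 0.45×5.53)×5.53 = 39.09 m²; P = b + 2y√(1+z²) = 4.58 + 2×5.53×1.097 = 16.71 m. Hydraulic radius R = A/P = 39.09/16.71 = 2.339 m. Q_A = (1/0.019)·39.09·2.339^(2/3)·√0.0076 = 316.1 m³/s.
Channel B: With bottom width b = 1.83 m and side slope z = 0.54: A = (b + zy)y = (1.83 + 0.54×2.58)×2.58 = 8.316 m²; P = b + 2y√(1+z²) = 1.83 + 2×2.58×1.136 = 7.694 m. Hydraulic radius R = A/P = 8.316/7.694 = 1.081 m. Q_B = (1/0.019)·8.316·1.081^(2/3)·√0.0076 = 40.18 m³/s.
Q_A = 316.1 m³/s vs Q_B = 40.18 m³/s, so channel A carries more.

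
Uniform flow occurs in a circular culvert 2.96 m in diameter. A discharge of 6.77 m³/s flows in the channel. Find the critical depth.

At critical depth, Q² T / (g A³) = 1, i.e. A³/T = Q²/g = 6.77²/9.81 = 4.672.
At y = 1.35 m: A³/T = 9.683 — high.
At y = 0.974 m: A³/T = 2.76 — low.
At y = 1.12 m: A³/T = 4.729 — close enough.

y_c = 1.12 m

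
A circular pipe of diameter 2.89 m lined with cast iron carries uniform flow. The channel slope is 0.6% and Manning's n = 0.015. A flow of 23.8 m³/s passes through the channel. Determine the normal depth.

Manning's equation rearranged: A R^(2/3) = nQ / (1·√S) = 0.015 × 23.8 / (√0.006) = 4.609.
Trying y = 2.52 m: A R^(2/3) = 5.538 — high.
Trying y = 1.63 m: A R^(2/3) = 3.221 — low.
Trying y = 2.09 m: A R^(2/3) = 4.61 — ≈ 4.609.

y_n = 2.09 m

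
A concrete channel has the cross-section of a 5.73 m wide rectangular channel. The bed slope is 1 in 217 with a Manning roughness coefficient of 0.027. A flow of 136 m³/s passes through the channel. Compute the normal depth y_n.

Manning's equation rearranged: A R^(2/3) = nQ / (1·√S) = 0.027 × 136 / (√0.004608) = 54.09.
Try y = 5.45 m: A R^(2/3) = 47.53 — low.
Try y = 6.06 m: A R^(2/3) = 54.11 — close enough.

y_n = 6.06 m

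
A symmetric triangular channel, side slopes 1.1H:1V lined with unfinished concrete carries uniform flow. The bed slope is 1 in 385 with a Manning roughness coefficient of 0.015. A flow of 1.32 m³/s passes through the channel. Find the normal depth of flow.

Manning's equation rearranged: A R^(2/3) = nQ / (1·√S) = 0.015 × 1.32 / (√0.002597) = 0.3885.
Trying y = 0.643 m: A R^(2/3) = 0.1746 — short.
Trying y = 0.868 m: A R^(2/3) = 0.3886 — ≈ 0.3885.

y_n = 0.868 m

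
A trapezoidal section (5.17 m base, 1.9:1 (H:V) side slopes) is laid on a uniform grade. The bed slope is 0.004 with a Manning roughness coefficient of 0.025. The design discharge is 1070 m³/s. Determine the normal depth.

Manning's equation rearranged: A R^(2/3) = nQ / (1·√S) = 0.025 × 1070 / (√0.004) = 423.
At y = 6.31 m: A R^(2/3) = 242.7 — too small.
At y = 8.03 m: A R^(2/3) = 422.7 — ≈ 423.

y_n = 8.03 m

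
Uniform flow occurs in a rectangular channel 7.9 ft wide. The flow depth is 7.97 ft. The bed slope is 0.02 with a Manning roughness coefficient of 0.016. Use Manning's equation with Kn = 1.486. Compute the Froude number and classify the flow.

supercritical

Flow area A = b·y = 7.9 × 7.97 = 62.96 ft². Wetted perimeter P = b + 2y = 7.9 + 2×7.97 = 23.84 ft.
Hydraulic radius R = A/P = 62.96/23.84 = 2.641 ft.
V = (1.486/n) R^(2/3) √S = (1.486/0.016) × 2.641^(2/3) × √0.02 = 25.1 ft/s. Hydraulic depth D_h = A/T = 62.96/7.9 = 7.97 ft.
Froude number Fr = V/√(g·D_h) = 25.1/√(32.2×7.97) = 1.57, which is greater than 1, so the flow is supercritical.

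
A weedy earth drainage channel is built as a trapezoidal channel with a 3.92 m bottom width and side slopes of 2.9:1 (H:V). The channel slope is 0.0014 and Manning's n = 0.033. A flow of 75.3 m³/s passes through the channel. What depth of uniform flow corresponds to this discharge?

y_n = 3.29 m

Manning's equation rearranged: A R^(2/3) = nQ / (1·√S) = 0.033 × 75.3 / (√0.0014) = 66.41.
At y = 2.63 m: A R^(2/3) = 40.05 — too small.
At y = 3.72 m: A R^(2/3) = 88.18 — too large.
At y = 3.29 m: A R^(2/3) = 66.43 — matches.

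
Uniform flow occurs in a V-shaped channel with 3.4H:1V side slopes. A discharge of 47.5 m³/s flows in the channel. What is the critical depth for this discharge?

At critical depth, Q² T / (g A³) = 1, i.e. A³/T = Q²/g = 47.5²/9.81 = 230.
Try y = 1.78 m: A³/T = 103.3 — low.
Try y = 2.09 m: A³/T = 230.5 — close enough.

y_c = 2.09 m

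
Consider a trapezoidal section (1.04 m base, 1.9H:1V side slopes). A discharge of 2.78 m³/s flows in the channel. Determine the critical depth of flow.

y_c = 0.625 m

At critical depth, Q² T / (g A³) = 1, i.e. A³/T = Q²/g = 2.78²/9.81 = 0.7878.
Trying y = 0.753 m: A³/T = 1.651 — over.
Trying y = 0.528 m: A³/T = 0.4121 — short.
Trying y = 0.625 m: A³/T = 0.7901 — ≈ 0.7878.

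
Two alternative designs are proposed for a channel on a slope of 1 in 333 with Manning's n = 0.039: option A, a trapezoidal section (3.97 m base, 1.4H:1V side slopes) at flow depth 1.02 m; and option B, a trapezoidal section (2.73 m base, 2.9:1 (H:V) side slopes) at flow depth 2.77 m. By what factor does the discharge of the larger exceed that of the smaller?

Channel A: With bottom width b = 3.97 m and side slope z = 1.4: A = (b + zy)y = (3.97 + 1.4×1.02)×1.02 = 5.506 m²; P = b + 2y√(1+z²) = 3.97 + 2×1.02×1.72 = 7.48 m. Hydraulic radius R = A/P = 5.506/7.48 = 0.7361 m. Q_A = (1/0.039)·5.506·0.7361^(2/3)·√0.003003 = 6.307 m³/s.
Channel B: With bottom width b = 2.73 m and side slope z = 2.9: A = (b + zy)y = (2.73 + 2.9×2.77)×2.77 = 29.81 m²; P = b + 2y√(1+z²) = 2.73 + 2×2.77×3.068 = 19.72 m. Hydraulic radius R = A/P = 29.81/19.72 = 1.512 m. Q_B = (1/0.039)·29.81·1.512^(2/3)·√0.003003 = 55.17 m³/s.
The larger discharge is 55.17 m³/s and the smaller is 6.307 m³/s; the ratio is 8.75.

8.75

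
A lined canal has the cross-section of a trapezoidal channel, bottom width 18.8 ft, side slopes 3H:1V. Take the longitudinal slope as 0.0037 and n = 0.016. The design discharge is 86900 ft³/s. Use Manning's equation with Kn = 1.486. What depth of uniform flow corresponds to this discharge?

Manning's equation rearranged: A R^(2/3) = nQ / (1.486·√S) = 0.016 × 86900 / (1.486 × √0.0037) = 15380.
At y = 21.3 ft: A R^(2/3) = 8961 — short.
At y = 29.1 ft: A R^(2/3) = 18960 — over.
At y = 26.7 ft: A R^(2/3) = 15390 — ≈ 15380.

y_n = 26.7 ft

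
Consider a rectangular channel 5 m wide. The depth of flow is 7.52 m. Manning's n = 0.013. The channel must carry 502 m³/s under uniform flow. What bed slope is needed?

Flow area A = b·y = 5 × 7.52 = 37.6 m². Wetted perimeter P = b + 2y = 5 + 2×7.52 = 20.04 m.
Hydraulic radius R = A/P = 37.6/20.04 = 1.876 m.
From Manning's equation, S = [nQ / (1 A R^(2/3))]² = [0.013 × 502 / (1 × 37.6 × 1.876^(2/3))]² = 0.013.

S = 0.013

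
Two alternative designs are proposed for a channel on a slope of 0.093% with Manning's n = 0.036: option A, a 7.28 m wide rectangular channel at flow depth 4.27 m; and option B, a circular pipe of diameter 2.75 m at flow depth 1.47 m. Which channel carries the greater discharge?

Channel A: Flow area A = b·y = 7.28 × 4.27 = 31.09 m². Wetted perimeter P = b + 2y = 7.28 + 2×4.27 = 15.82 m. Hydraulic radius R = A/P = 31.09/15.82 = 1.965 m. Q_A = (1/0.036)·31.09·1.965^(2/3)·√0.00093 = 41.31 m³/s.
Channel B: For a circular section of diameter D = 2.75 m at depth y = 1.47 m, the central angle is θ = 2 arccos(1 − 2y/D) = 3.28 rad. Then A = (D²/8)(θ − sin θ) = 3.231 m² and P = Dθ/2 = 4.51 m. Hydraulic radius R = A/P = 3.231/4.51 = 0.7164 m. Q_B = (1/0.036)·3.231·0.7164^(2/3)·√0.00093 = 2.191 m³/s.
Q_A = 41.31 m³/s vs Q_B = 2.191 m³/s, so channel A carries more.

channel A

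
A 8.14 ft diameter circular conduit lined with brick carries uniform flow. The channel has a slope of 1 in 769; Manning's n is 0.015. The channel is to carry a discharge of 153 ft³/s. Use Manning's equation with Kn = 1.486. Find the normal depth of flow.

Manning's equation rearranged: A R^(2/3) = nQ / (1.486·√S) = 0.015 × 153 / (1.486 × √0.0013) = 42.83.
At y = 2.96 ft: A R^(2/3) = 23.61 — low.
At y = 4.13 ft: A R^(2/3) = 42.83 — matches.

y_n = 4.13 ft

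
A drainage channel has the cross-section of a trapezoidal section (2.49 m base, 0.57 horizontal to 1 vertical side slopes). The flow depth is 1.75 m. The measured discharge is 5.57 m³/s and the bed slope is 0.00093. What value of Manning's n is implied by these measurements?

With bottom width b = 2.49 m and side slope z = 0.57: A = (b + zy)y = (2.49 + 0.57×1.75)×1.75 = 6.103 m²; P = b + 2y√(1+z²) = 2.49 + 2×1.75×1.151 = 6.519 m.
Hydraulic radius R = A/P = 6.103/6.519 = 0.9363 m.
Rearranging Manning's equation: n = (1/Q) A R^(2/3) S^(1/2) = (1/5.57) × 6.103 × 0.9363^(2/3) × √0.00093 = 0.032.

n = 0.032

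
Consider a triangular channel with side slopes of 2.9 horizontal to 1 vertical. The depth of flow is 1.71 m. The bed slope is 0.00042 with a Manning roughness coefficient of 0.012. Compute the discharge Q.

For a triangular section with side slope z = 2.9: A = zy² = 2.9×1.71² = 8.48 m²; P = 2y√(1+z²) = 2×1.71×3.068 = 10.49 m.
Hydraulic radius R = A/P = 8.48/10.49 = 0.8083 m.
Manning's equation: Q = (1/n) A R^(2/3) S^(1/2) = (1/0.012) × 8.48 × 0.8083^(2/3) × 0.00042^(1/2) = 12.6 m³/s.

Q = 12.6 m³/s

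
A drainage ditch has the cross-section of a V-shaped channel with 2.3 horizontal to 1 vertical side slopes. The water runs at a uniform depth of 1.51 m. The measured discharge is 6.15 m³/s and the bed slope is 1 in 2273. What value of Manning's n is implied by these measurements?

n = 0.014

For a triangular section with side slope z = 2.3: A = zy² = 2.3×1.51² = 5.244 m²; P = 2y√(1+z²) = 2×1.51×2.508 = 7.574 m.
Hydraulic radius R = A/P = 5.244/7.574 = 0.6924 m.
Rearranging Manning's equation: n = (1/Q) A R^(2/3) S^(1/2) = (1/6.15) × 5.244 × 0.6924^(2/3) × √0.0004399 = 0.014.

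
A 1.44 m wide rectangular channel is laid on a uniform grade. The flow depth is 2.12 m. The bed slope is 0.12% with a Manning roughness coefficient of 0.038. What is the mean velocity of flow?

V = 0.603 m/s

Flow area A = b·y = 1.44 × 2.12 = 3.053 m². Wetted perimeter P = b + 2y = 1.44 + 2×2.12 = 5.68 m.
Hydraulic radius R = A/P = 3.053/5.68 = 0.5375 m.
From Manning's equation, V = (1/n) R^(2/3) S^(1/2) = (1/0.038) × 0.5375^(2/3) × 0.0012^(1/2) = 0.603 m/s.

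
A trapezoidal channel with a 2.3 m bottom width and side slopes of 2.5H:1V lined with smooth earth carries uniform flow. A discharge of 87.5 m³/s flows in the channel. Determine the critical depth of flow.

At critical depth, Q² T / (g A³) = 1, i.e. A³/T = Q²/g = 87.5²/9.81 = 780.5.
At y = 3.18 m: A³/T = 1903 — high.
At y = 2.25 m: A³/T = 418.4 — low.
At y = 2.6 m: A³/T = 782.8 — matches.

y_c = 2.6 m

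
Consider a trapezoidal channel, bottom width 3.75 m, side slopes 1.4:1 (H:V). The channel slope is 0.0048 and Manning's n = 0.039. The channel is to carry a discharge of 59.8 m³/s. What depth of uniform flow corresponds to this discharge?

y_n = 2.99 m

Manning's equation rearranged: A R^(2/3) = nQ / (1·√S) = 0.039 × 59.8 / (√0.0048) = 33.66.
Try y = 2.39 m: A R^(2/3) = 21.39 — too small.
Try y = 3.77 m: A R^(2/3) = 54.66 — too large.
Try y = 2.99 m: A R^(2/3) = 33.67 — close enough.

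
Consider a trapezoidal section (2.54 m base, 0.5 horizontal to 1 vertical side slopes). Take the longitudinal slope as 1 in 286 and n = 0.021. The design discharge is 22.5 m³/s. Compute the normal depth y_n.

y_n = 2.14 m

Manning's equation rearranged: A R^(2/3) = nQ / (1·√S) = 0.021 × 22.5 / (√0.003497) = 7.991.
Try y = 1.54 m: A R^(2/3) = 4.581 — low.
Try y = 2.71 m: A R^(2/3) = 12.1 — high.
Try y = 2.14 m: A R^(2/3) = 8.004 — close enough.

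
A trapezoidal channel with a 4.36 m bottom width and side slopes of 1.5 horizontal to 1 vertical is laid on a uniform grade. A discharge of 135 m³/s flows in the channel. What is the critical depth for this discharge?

y_c = 3.22 m

At critical depth, Q² T / (g A³) = 1, i.e. A³/T = Q²/g = 135²/9.81 = 1858.
Try y = 2.71 m: A³/T = 952.9 — short.
Try y = 3.22 m: A³/T = 1848 — ≈ 1858.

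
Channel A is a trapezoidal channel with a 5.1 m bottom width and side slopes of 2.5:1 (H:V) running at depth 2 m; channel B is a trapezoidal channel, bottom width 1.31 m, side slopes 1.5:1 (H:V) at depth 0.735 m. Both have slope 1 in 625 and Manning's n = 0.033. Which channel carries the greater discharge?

channel A

Channel A: With bottom width b = 5.1 m and side slope z = 2.5: A = (b + zy)y = (5.1 + 2.5×2)×2 = 20.2 m²; P = b + 2y√(1+z²) = 5.1 + 2×2×2.693 = 15.87 m. Hydraulic radius R = A/P = 20.2/15.87 = 1.273 m. Q_A = (1/0.033)·20.2·1.273^(2/3)·√0.0016 = 28.76 m³/s.
Channel B: With bottom width b = 1.31 m and side slope z = 1.5: A = (b + zy)y = (1.31 + 1.5×0.735)×0.735 = 1.773 m²; P = b + 2y√(1+z²) = 1.31 + 2×0.735×1.803 = 3.96 m. Hydraulic radius R = A/P = 1.773/3.96 = 0.4478 m. Q_B = (1/0.033)·1.773·0.4478^(2/3)·√0.0016 = 1.258 m³/s.
Q_A = 28.76 m³/s vs Q_B = 1.258 m³/s, so channel A carries more.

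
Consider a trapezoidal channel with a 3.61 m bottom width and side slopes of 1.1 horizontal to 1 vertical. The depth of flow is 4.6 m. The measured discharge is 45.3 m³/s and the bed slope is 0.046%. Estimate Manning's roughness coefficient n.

n = 0.033

With bottom width b = 3.61 m and side slope z = 1.1: A = (b + zy)y = (3.61 + 1.1×4.6)×4.6 = 39.88 m²; P = b + 2y√(1+z²) = 3.61 + 2×4.6×1.487 = 17.29 m.
Hydraulic radius R = A/P = 39.88/17.29 = 2.307 m.
Rearranging Manning's equation: n = (1/Q) A R^(2/3) S^(1/2) = (1/45.3) × 39.88 × 2.307^(2/3) × √0.00046 = 0.033.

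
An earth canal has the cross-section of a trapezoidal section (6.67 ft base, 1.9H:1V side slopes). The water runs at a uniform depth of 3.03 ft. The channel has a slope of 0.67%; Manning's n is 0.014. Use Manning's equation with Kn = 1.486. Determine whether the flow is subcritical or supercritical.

With bottom width b = 6.67 ft and side slope z = 1.9: A = (b + zy)y = (6.67 + 1.9×3.03)×3.03 = 37.65 ft²; P = b + 2y√(1+z²) = 6.67 + 2×3.03×2.147 = 19.68 ft.
Hydraulic radius R = A/P = 37.65/19.68 = 1.913 ft.
V = (1.486/n) R^(2/3) √S = (1.486/0.014) × 1.913^(2/3) × √0.0067 = 13.39 ft/s. Hydraulic depth D_h = A/T = 37.65/18.18 = 2.071 ft.
Froude number Fr = V/√(g·D_h) = 13.39/√(32.2×2.071) = 1.64, which is greater than 1, so the flow is supercritical.

supercritical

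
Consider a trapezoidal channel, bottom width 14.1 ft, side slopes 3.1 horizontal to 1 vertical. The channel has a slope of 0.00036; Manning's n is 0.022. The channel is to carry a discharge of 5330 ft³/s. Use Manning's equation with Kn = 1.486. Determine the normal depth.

Manning's equation rearranged: A R^(2/3) = nQ / (1.486·√S) = 0.022 × 5330 / (1.486 × √0.00036) = 4159.
At y = 12.4 ft: A R^(2/3) = 2354 — too small.
At y = 18.6 ft: A R^(2/3) = 6140 — too large.
At y = 15.8 ft: A R^(2/3) = 4156 — ≈ 4159.

y_n = 15.8 ft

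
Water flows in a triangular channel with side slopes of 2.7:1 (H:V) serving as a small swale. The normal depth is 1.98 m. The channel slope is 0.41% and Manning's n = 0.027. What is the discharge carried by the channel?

Q = 23.9 m³/s

For a triangular section with side slope z = 2.7: A = zy² = 2.7×1.98² = 10.59 m²; P = 2y√(1+z²) = 2×1.98×2.879 = 11.4 m.
Hydraulic radius R = A/P = 10.59/11.4 = 0.9284 m.
Manning's equation: Q = (1/n) A R^(2/3) S^(1/2) = (1/0.027) × 10.59 × 0.9284^(2/3) × 0.0041^(1/2) = 23.9 m³/s.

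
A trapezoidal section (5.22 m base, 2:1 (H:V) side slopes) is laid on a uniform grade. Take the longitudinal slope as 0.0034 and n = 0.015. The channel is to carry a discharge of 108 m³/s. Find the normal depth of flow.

y_n = 2.25 m

Manning's equation rearranged: A R^(2/3) = nQ / (1·√S) = 0.015 × 108 / (√0.0034) = 27.78.
Try y = 2.49 m: A R^(2/3) = 34.06 — too large.
Try y = 1.99 m: A R^(2/3) = 21.77 — too small.
Try y = 2.25 m: A R^(2/3) = 27.77 — matches.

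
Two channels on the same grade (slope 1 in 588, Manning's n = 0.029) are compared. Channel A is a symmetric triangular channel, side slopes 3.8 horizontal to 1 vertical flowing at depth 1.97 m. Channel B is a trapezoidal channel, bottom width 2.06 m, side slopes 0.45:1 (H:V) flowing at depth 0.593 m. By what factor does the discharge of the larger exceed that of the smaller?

18.7

Channel A: For a triangular section with side slope z = 3.8: A = zy² = 3.8×1.97² = 14.75 m²; P = 2y√(1+z²) = 2×1.97×3.929 = 15.48 m. Hydraulic radius R = A/P = 14.75/15.48 = 0.9526 m. Q_A = (1/0.029)·14.75·0.9526^(2/3)·√0.001701 = 20.3 m³/s.
Channel B: With bottom width b = 2.06 m and side slope z = 0.45: A = (b + zy)y = (2.06 + 0.45×0.593)×0.593 = 1.38 m²; P = b + 2y√(1+z²) = 2.06 + 2×0.593×1.097 = 3.361 m. Hydraulic radius R = A/P = 1.38/3.361 = 0.4106 m. Q_B = (1/0.029)·1.38·0.4106^(2/3)·√0.001701 = 1.084 m³/s.
The larger discharge is 20.3 m³/s and the smaller is 1.084 m³/s; the ratio is 18.7.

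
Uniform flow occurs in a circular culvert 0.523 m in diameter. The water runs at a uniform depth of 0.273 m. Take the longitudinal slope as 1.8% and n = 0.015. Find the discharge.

For a circular section of diameter D = 0.523 m at depth y = 0.273 m, the central angle is θ = 2 arccos(1 − 2y/D) = 3.23 rad. Then A = (D²/8)(θ − sin θ) = 0.1134 m² and P = Dθ/2 = 0.8445 m.
Hydraulic radius R = A/P = 0.1134/0.8445 = 0.1343 m.
Manning's equation: Q = (1/n) A R^(2/3) S^(1/2) = (1/0.015) × 0.1134 × 0.1343^(2/3) × 0.018^(1/2) = 0.266 m³/s.

Q = 0.266 m³/s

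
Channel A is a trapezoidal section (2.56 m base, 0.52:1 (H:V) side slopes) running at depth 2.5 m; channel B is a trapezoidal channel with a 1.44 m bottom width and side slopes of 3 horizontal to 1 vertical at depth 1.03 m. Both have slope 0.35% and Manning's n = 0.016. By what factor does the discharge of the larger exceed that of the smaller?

3.29

Channel A: With bottom width b = 2.56 m and side slope z = 0.52: A = (b + zy)y = (2.56 + 0.52×2.5)×2.5 = 9.65 m²; P = b + 2y√(1+z²) = 2.56 + 2×2.5×1.127 = 8.196 m. Hydraulic radius R = A/P = 9.65/8.196 = 1.177 m. Q_A = (1/0.016)·9.65·1.177^(2/3)·√0.0035 = 39.79 m³/s.
Channel B: With bottom width b = 1.44 m and side slope z = 3: A = (b + zy)y = (1.44 + 3×1.03)×1.03 = 4.666 m²; P = b + 2y√(1+z²) = 1.44 + 2×1.03×3.162 = 7.954 m. Hydraulic radius R = A/P = 4.666/7.954 = 0.5866 m. Q_B = (1/0.016)·4.666·0.5866^(2/3)·√0.0035 = 12.09 m³/s.
The larger discharge is 39.79 m³/s and the smaller is 12.09 m³/s; the ratio is 3.29.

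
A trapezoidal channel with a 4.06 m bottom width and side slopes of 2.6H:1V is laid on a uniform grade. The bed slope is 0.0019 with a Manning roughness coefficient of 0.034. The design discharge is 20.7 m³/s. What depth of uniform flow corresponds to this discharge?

y_n = 1.76 m

Manning's equation rearranged: A R^(2/3) = nQ / (1·√S) = 0.034 × 20.7 / (√0.0019) = 16.15.
Try y = 2.2 m: A R^(2/3) = 25.87 — over.
Try y = 1.2 m: A R^(2/3) = 7.436 — short.
Try y = 1.76 m: A R^(2/3) = 16.16 — matches.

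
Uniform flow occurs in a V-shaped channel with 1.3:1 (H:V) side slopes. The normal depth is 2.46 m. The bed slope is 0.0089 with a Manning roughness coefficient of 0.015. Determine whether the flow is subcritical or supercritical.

For a triangular section with side slope z = 1.3: A = zy² = 1.3×2.46² = 7.867 m²; P = 2y√(1+z²) = 2×2.46×1.64 = 8.069 m.
Hydraulic radius R = A/P = 7.867/8.069 = 0.9749 m.
V = (1/n) R^(2/3) √S = (1/0.015) × 0.9749^(2/3) × √0.0089 = 6.184 m/s. Hydraulic depth D_h = A/T = 7.867/6.396 = 1.23 m.
Froude number Fr = V/√(g·D_h) = 6.184/√(9.81×1.23) = 1.78, which is greater than 1, so the flow is supercritical.

supercritical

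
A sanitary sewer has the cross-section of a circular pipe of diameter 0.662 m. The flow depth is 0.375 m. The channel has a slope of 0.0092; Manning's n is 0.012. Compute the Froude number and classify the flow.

supercritical

For a circular section of diameter D = 0.662 m at depth y = 0.375 m, the central angle is θ = 2 arccos(1 − 2y/D) = 3.408 rad. Then A = (D²/8)(θ − sin θ) = 0.2011 m² and P = Dθ/2 = 1.128 m.
Hydraulic radius R = A/P = 0.2011/1.128 = 0.1783 m.
V = (1/n) R^(2/3) √S = (1/0.012) × 0.1783^(2/3) × √0.0092 = 2.532 m/s. Hydraulic depth D_h = A/T = 0.2011/0.6561 = 0.3066 m.
Froude number Fr = V/√(g·D_h) = 2.532/√(9.81×0.3066) = 1.46, which is greater than 1, so the flow is supercritical.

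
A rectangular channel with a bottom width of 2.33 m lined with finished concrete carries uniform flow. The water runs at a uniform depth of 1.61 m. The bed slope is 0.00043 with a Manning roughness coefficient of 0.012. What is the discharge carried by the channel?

Q = 4.99 m³/s

Flow area A = b·y = 2.33 × 1.61 = 3.751 m². Wetted perimeter P = b + 2y = 2.33 + 2×1.61 = 5.55 m.
Hydraulic radius R = A/P = 3.751/5.55 = 0.6759 m.
Manning's equation: Q = (1/n) A R^(2/3) S^(1/2) = (1/0.012) × 3.751 × 0.6759^(2/3) × 0.00043^(1/2) = 4.99 m³/s.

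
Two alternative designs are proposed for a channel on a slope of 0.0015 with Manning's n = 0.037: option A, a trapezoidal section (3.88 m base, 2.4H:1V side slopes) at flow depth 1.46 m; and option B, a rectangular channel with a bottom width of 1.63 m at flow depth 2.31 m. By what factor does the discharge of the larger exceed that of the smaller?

3.85

Channel A: With bottom width b = 3.88 m and side slope z = 2.4: A = (b + zy)y = (3.88 + 2.4×1.46)×1.46 = 10.78 m²; P = b + 2y√(1+z²) = 3.88 + 2×1.46×2.6 = 11.47 m. Hydraulic radius R = A/P = 10.78/11.47 = 0.9397 m. Q_A = (1/0.037)·10.78·0.9397^(2/3)·√0.0015 = 10.83 m³/s.
Channel B: Flow area A = b·y = 1.63 × 2.31 = 3.765 m². Wetted perimeter P = b + 2y = 1.63 + 2×2.31 = 6.25 m. Hydraulic radius R = A/P = 3.765/6.25 = 0.6024 m. Q_B = (1/0.037)·3.765·0.6024^(2/3)·√0.0015 = 2.811 m³/s.
The larger discharge is 10.83 m³/s and the smaller is 2.811 m³/s; the ratio is 3.85.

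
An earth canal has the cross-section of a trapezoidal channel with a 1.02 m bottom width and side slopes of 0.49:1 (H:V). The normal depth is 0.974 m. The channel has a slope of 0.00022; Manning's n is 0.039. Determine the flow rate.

With bottom width b = 1.02 m and side slope z = 0.49: A = (b + zy)y = (1.02 + 0.49×0.974)×0.974 = 1.458 m²; P = b + 2y√(1+z²) = 1.02 + 2×0.974×1.114 = 3.189 m.
Hydraulic radius R = A/P = 1.458/3.189 = 0.4573 m.
Manning's equation: Q = (1/n) A R^(2/3) S^(1/2) = (1/0.039) × 1.458 × 0.4573^(2/3) × 0.00022^(1/2) = 0.329 m³/s.

Q = 0.329 m³/s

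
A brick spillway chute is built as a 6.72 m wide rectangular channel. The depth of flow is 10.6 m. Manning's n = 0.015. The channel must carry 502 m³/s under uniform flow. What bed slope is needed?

Flow area A = b·y = 6.72 × 10.6 = 71.23 m². Wetted perimeter P = b + 2y = 6.72 + 2×10.6 = 27.92 m.
Hydraulic radius R = A/P = 71.23/27.92 = 2.551 m.
From Manning's equation, S = [nQ / (1 A R^(2/3))]² = [0.015 × 502 / (1 × 71.23 × 2.551^(2/3))]² = 0.00321.

S = 0.00321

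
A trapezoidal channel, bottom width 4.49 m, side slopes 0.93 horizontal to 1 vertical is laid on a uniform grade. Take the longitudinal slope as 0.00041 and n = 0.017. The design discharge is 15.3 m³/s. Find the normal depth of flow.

y_n = 1.84 m

Manning's equation rearranged: A R^(2/3) = nQ / (1·√S) = 0.017 × 15.3 / (√0.00041) = 12.85.
Try y = 2.17 m: A R^(2/3) = 17.3 — high.
Try y = 1.84 m: A R^(2/3) = 12.88 — ≈ 12.85.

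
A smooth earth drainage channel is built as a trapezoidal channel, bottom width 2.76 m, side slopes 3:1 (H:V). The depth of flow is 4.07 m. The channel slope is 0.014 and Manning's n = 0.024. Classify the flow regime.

supercritical

With bottom width b = 2.76 m and side slope z = 3: A = (b + zy)y = (2.76 + 3×4.07)×4.07 = 60.93 m²; P = b + 2y√(1+z²) = 2.76 + 2×4.07×3.162 = 28.5 m.
Hydraulic radius R = A/P = 60.93/28.5 = 2.138 m.
V = (1/n) R^(2/3) √S = (1/0.024) × 2.138^(2/3) × √0.014 = 8.181 m/s. Hydraulic depth D_h = A/T = 60.93/27.18 = 2.242 m.
Froude number Fr = V/√(g·D_h) = 8.181/√(9.81×2.242) = 1.74, which is greater than 1, so the flow is supercritical.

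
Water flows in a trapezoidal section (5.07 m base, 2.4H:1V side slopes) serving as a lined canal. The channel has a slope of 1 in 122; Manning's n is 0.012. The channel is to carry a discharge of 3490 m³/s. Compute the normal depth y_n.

Manning's equation rearranged: A R^(2/3) = nQ / (1·√S) = 0.012 × 3490 / (√0.008197) = 462.6.
Try y = 6.53 m: A R^(2/3) = 310.5 — short.
Try y = 8.95 m: A R^(2/3) = 657.6 — over.
Try y = 7.73 m: A R^(2/3) = 462.7 — ≈ 462.6.

y_n = 7.73 m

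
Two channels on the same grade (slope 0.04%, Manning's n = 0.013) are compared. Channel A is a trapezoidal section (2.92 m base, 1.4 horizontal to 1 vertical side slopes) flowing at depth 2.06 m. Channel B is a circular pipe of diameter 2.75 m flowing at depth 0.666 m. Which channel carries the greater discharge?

channel A

Channel A: With bottom width b = 2.92 m and side slope z = 1.4: A = (b + zy)y = (2.92 + 1.4×2.06)×2.06 = 11.96 m²; P = b + 2y√(1+z²) = 2.92 + 2×2.06×1.72 = 10.01 m. Hydraulic radius R = A/P = 11.96/10.01 = 1.195 m. Q_A = (1/0.013)·11.96·1.195^(2/3)·√0.0004 = 20.71 m³/s.
Channel B: For a circular section of diameter D = 2.75 m at depth y = 0.666 m, the central angle is θ = 2 arccos(1 − 2y/D) = 2.058 rad. Then A = (D²/8)(θ − sin θ) = 1.11 m² and P = Dθ/2 = 2.83 m. Hydraulic radius R = A/P = 1.11/2.83 = 0.3923 m. Q_B = (1/0.013)·1.11·0.3923^(2/3)·√0.0004 = 0.9154 m³/s.
Q_A = 20.71 m³/s vs Q_B = 0.9154 m³/s, so channel A carries more.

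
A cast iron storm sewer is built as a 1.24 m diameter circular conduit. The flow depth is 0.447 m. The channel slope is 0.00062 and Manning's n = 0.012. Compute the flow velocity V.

For a circular section of diameter D = 1.24 m at depth y = 0.447 m, the central angle is θ = 2 arccos(1 − 2y/D) = 2.576 rad. Then A = (D²/8)(θ − sin θ) = 0.3921 m² and P = Dθ/2 = 1.597 m.
Hydraulic radius R = A/P = 0.3921/1.597 = 0.2455 m.
From Manning's equation, V = (1/n) R^(2/3) S^(1/2) = (1/0.012) × 0.2455^(2/3) × 0.00062^(1/2) = 0.814 m/s.

V = 0.814 m/s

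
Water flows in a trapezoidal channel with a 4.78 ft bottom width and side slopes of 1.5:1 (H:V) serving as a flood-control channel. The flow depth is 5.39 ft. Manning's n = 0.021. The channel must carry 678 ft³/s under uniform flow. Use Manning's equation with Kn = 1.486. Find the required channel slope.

S = 0.00469

With bottom width b = 4.78 ft and side slope z = 1.5: A = (b + zy)y = (4.78 + 1.5×5.39)×5.39 = 69.34 ft²; P = b + 2y√(1+z²) = 4.78 + 2×5.39×1.803 = 24.21 ft.
Hydraulic radius R = A/P = 69.34/24.21 = 2.864 ft.
From Manning's equation, S = [nQ / (1.486 A R^(2/3))]² = [0.021 × 678 / (1.486 × 69.34 × 2.864^(2/3))]² = 0.00469.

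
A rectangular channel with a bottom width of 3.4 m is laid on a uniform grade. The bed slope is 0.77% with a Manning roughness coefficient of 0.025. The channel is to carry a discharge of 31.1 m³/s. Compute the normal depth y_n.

Manning's equation rearranged: A R^(2/3) = nQ / (1·√S) = 0.025 × 31.1 / (√0.0077) = 8.86.
Try y = 2.95 m: A R^(2/3) = 10.55 — too large.
Try y = 2.25 m: A R^(2/3) = 7.488 — too small.
Try y = 2.57 m: A R^(2/3) = 8.873 — close enough.

y_n = 2.57 m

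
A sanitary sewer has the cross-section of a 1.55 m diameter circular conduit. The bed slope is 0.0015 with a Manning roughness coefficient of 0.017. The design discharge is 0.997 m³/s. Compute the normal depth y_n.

y_n = 0.716 m

Manning's equation rearranged: A R^(2/3) = nQ / (1·√S) = 0.017 × 0.997 / (√0.0015) = 0.4376.
Try y = 0.829 m: A R^(2/3) = 0.5612 — over.
Try y = 0.599 m: A R^(2/3) = 0.3172 — short.
Try y = 0.716 m: A R^(2/3) = 0.4374 — matches.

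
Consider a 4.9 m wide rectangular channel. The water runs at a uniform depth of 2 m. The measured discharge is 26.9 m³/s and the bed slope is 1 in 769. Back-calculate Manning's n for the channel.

n = 0.014

Flow area A = b·y = 4.9 × 2 = 9.8 m². Wetted perimeter P = b + 2y = 4.9 + 2×2 = 8.9 m.
Hydraulic radius R = A/P = 9.8/8.9 = 1.101 m.
Rearranging Manning's equation: n = (1/Q) A R^(2/3) S^(1/2) = (1/26.9) × 9.8 × 1.101^(2/3) × √0.0013 = 0.014.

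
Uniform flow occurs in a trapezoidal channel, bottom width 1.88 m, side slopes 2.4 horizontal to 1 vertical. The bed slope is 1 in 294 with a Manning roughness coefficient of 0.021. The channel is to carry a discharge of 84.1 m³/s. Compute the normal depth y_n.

Manning's equation rearranged: A R^(2/3) = nQ / (1·√S) = 0.021 × 84.1 / (√0.003401) = 30.28.
Try y = 2.46 m: A R^(2/3) = 22.87 — too small.
Try y = 2.77 m: A R^(2/3) = 30.27 — matches.

y_n = 2.77 m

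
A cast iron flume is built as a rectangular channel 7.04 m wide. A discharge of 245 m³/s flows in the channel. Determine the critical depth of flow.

y_c = 4.98 m

For a rectangular channel, critical depth y_c = (q²/g)^(1/3) where q = Q/b = 245/7.04 = 34.8 m²/s.
So y_c = (34.8²/9.81)^(1/3) = 4.98 m.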